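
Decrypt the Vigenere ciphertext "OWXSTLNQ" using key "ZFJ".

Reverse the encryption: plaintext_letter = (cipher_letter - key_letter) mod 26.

Step 1: Extend key: ZFJZFJZF
Step 2: Decrypt each letter (c - k) mod 26:
  O(14) - Z(25) = (14-25) mod 26 = 15 = P
  W(22) - F(5) = (22-5) mod 26 = 17 = R
  X(23) - J(9) = (23-9) mod 26 = 14 = O
  S(18) - Z(25) = (18-25) mod 26 = 19 = T
  T(19) - F(5) = (19-5) mod 26 = 14 = O
  L(11) - J(9) = (11-9) mod 26 = 2 = C
  N(13) - Z(25) = (13-25) mod 26 = 14 = O
  Q(16) - F(5) = (16-5) mod 26 = 11 = L
Plaintext: PROTOCOL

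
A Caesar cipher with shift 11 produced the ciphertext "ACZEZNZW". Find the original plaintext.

Step 1: Reverse the shift by subtracting 11 from each letter position.
  A (position 0) -> position (0-11) mod 26 = 15 -> P
  C (position 2) -> position (2-11) mod 26 = 17 -> R
  Z (position 25) -> position (25-11) mod 26 = 14 -> O
  E (position 4) -> position (4-11) mod 26 = 19 -> T
  Z (position 25) -> position (25-11) mod 26 = 14 -> O
  N (position 13) -> position (13-11) mod 26 = 2 -> C
  Z (position 25) -> position (25-11) mod 26 = 14 -> O
  W (position 22) -> position (22-11) mod 26 = 11 -> L
Decrypted message: PROTOCOL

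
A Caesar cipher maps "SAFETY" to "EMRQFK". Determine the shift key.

Step 1: Compare first letters: S (position 18) -> E (position 4).
Step 2: Shift = (4 - 18) mod 26 = 12.
The shift value is 12.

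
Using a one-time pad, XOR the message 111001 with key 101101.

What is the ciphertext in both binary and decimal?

Step 1: Write out the XOR operation bit by bit:
  Message: 111001
  Key:     101101
  XOR:     010100
Step 2: Convert to decimal: 010100 = 20.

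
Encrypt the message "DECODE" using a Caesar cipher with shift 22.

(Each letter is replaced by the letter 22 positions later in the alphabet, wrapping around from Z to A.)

Step 1: For each letter, shift forward by 22 positions (mod 26).
  D (position 3) -> position (3+22) mod 26 = 25 -> Z
  E (position 4) -> position (4+22) mod 26 = 0 -> A
  C (position 2) -> position (2+22) mod 26 = 24 -> Y
  O (position 14) -> position (14+22) mod 26 = 10 -> K
  D (position 3) -> position (3+22) mod 26 = 25 -> Z
  E (position 4) -> position (4+22) mod 26 = 0 -> A
Result: ZAYKZA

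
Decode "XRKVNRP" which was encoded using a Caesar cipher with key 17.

Step 1: Reverse the shift by subtracting 17 from each letter position.
  X (position 23) -> position (23-17) mod 26 = 6 -> G
  R (position 17) -> position (17-17) mod 26 = 0 -> A
  K (position 10) -> position (10-17) mod 26 = 19 -> T
  V (position 21) -> position (21-17) mod 26 = 4 -> E
  N (position 13) -> position (13-17) mod 26 = 22 -> W
  R (position 17) -> position (17-17) mod 26 = 0 -> A
  P (position 15) -> position (15-17) mod 26 = 24 -> Y
Decrypted message: GATEWAY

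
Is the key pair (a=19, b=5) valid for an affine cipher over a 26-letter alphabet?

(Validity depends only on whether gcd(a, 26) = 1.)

Step 1: Compute gcd(19, 26).
Step 2: gcd(19, 26) = 1.
Since gcd = 1, 19 is coprime with 26, so it is a valid key.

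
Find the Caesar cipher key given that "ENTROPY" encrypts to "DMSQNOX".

Step 1: Compare first letters: E (position 4) -> D (position 3).
Step 2: Shift = (3 - 4) mod 26 = 25.
The shift value is 25.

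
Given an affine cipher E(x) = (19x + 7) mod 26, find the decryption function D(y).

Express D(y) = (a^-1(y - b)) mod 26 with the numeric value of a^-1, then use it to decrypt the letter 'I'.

Step 1: Find a^-1, the modular inverse of 19 mod 26.
Step 2: We need 19 * a^-1 = 1 (mod 26).
Step 3: 19 * 11 = 209 = 8 * 26 + 1, so a^-1 = 11.
Step 4: D(y) = 11(y - 7) mod 26.
Step 5: Apply to 'I' (y = 8): D(8) = 11 * (8 - 7) mod 26 = 11 * 1 mod 26 = 11 -> 'L'.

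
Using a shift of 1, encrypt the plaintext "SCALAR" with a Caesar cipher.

Step 1: For each letter, shift forward by 1 positions (mod 26).
  S (position 18) -> position (18+1) mod 26 = 19 -> T
  C (position 2) -> position (2+1) mod 26 = 3 -> D
  A (position 0) -> position (0+1) mod 26 = 1 -> B
  L (position 11) -> position (11+1) mod 26 = 12 -> M
  A (position 0) -> position (0+1) mod 26 = 1 -> B
  R (position 17) -> position (17+1) mod 26 = 18 -> S
Result: TDBMBS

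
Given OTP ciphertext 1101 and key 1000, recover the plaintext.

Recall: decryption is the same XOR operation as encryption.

Step 1: XOR ciphertext with key:
  Ciphertext: 1101
  Key:        1000
  XOR:        0101
Step 2: Plaintext = 0101 = 5 in decimal.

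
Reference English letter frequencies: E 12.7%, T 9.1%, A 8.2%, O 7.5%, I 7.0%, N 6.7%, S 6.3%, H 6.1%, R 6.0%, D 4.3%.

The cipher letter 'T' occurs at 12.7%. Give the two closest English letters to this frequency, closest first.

Step 1: Observed frequency of 'T' is 12.7%.
Step 2: Compute distances to each reference frequency and sort:
  E (12.7%): difference = 0.0% <-- BEST
  T (9.1%): difference = 3.6% <-- RUNNER-UP
  A (8.2%): difference = 4.5%
  O (7.5%): difference = 5.2%
  I (7.0%): difference = 5.7%
Step 3: Most likely is 'E' (12.7%, diff 0.0%); second most likely is 'T' (9.1%, diff 3.6%).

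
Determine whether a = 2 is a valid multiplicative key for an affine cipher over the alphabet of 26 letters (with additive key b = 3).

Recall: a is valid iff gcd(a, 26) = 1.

Step 1: Compute gcd(2, 26).
Step 2: gcd(2, 26) = 2.
Since gcd = 2 != 1, 2 shares a common factor with 26, so it cannot be used.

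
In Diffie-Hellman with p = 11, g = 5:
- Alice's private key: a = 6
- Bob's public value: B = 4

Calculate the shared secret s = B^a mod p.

Step 1: s = B^a mod p = 4^6 mod 11.
  4^1 mod 11 = 4
  4^2 mod 11 = (4 * 4) mod 11 = 5
  4^3 mod 11 = (5 * 4) mod 11 = 9
  4^4 mod 11 = (9 * 4) mod 11 = 3
  4^5 mod 11 = (3 * 4) mod 11 = 1
  4^6 mod 11 = (1 * 4) mod 11 = 4
Result: shared secret = 4.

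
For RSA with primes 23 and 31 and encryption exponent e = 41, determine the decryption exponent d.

Step 1: n = 23 * 31 = 713.
Step 2: phi(n) = 22 * 30 = 660.
Step 3: Find d such that 41 * d = 1 (mod 660).
Step 4: d = 41^(-1) mod 660 = 161.
Verification: 41 * 161 = 6601 = 10 * 660 + 1.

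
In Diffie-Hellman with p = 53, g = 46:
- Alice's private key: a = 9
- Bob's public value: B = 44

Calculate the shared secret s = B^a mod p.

Step 1: s = B^a mod p = 44^9 mod 53.
  44^1 mod 53 = 44
  44^2 mod 53 = (44 * 44) mod 53 = 28
  44^3 mod 53 = (28 * 44) mod 53 = 13
  44^4 mod 53 = (13 * 44) mod 53 = 42
  44^5 mod 53 = (42 * 44) mod 53 = 46
  44^6 mod 53 = (46 * 44) mod 53 = 10
  44^7 mod 53 = (10 * 44) mod 53 = 16
  44^8 mod 53 = (16 * 44) mod 53 = 15
  44^9 mod 53 = (15 * 44) mod 53 = 24
Result: shared secret = 24.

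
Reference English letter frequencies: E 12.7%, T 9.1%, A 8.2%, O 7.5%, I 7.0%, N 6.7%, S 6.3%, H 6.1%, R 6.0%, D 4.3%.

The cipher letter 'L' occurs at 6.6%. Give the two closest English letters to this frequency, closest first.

Step 1: Observed frequency of 'L' is 6.6%.
Step 2: Compute distances to each reference frequency and sort:
  N (6.7%): difference = 0.1% <-- BEST
  S (6.3%): difference = 0.3% <-- RUNNER-UP
  I (7.0%): difference = 0.4%
  H (6.1%): difference = 0.5%
  R (6.0%): difference = 0.6%
Step 3: Most likely is 'N' (6.7%, diff 0.1%); second most likely is 'S' (6.3%, diff 0.3%).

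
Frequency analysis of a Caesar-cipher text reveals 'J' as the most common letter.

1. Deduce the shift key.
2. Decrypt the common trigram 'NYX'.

Step 1: In English, 'E' is the most frequent letter (12.7%).
Step 2: The most frequent ciphertext letter is 'J' (position 9).
Step 3: Shift = (9 - 4) mod 26 = 5.
Step 4: Decrypt 'NYX' by shifting back 5:
  N -> I
  Y -> T
  X -> S
Step 5: 'NYX' decrypts to 'ITS'.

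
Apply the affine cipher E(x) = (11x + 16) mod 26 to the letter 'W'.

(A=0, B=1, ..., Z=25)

Step 1: Convert 'W' to number: x = 22.
Step 2: E(22) = (11 * 22 + 16) mod 26 = 258 mod 26 = 24.
Step 3: Convert 24 back to letter: Y.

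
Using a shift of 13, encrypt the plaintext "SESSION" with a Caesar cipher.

Step 1: For each letter, shift forward by 13 positions (mod 26).
  S (position 18) -> position (18+13) mod 26 = 5 -> F
  E (position 4) -> position (4+13) mod 26 = 17 -> R
  S (position 18) -> position (18+13) mod 26 = 5 -> F
  S (position 18) -> position (18+13) mod 26 = 5 -> F
  I (position 8) -> position (8+13) mod 26 = 21 -> V
  O (position 14) -> position (14+13) mod 26 = 1 -> B
  N (position 13) -> position (13+13) mod 26 = 0 -> A
Result: FRFFVBA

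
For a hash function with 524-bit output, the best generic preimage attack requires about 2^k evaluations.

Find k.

Step 1: The hash has a 524-bit output.
Step 2: Preimage resistance means: given a digest h(x), it should be infeasible to find any input that hashes to it.
With a 524-bit output there are 2^524 possible digests, so a generic brute-force preimage search costs about 2^524 evaluations.
Step 3: Security level = 524 bits.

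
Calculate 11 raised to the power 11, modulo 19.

Step 1: Compute 11^11 mod 19 step by step, reducing modulo 19 at each step.
  11^1 mod 19 = 11
  11^2 mod 19 = (11 * 11) mod 19 = 7
  11^3 mod 19 = (7 * 11) mod 19 = 1
  11^4 mod 19 = (1 * 11) mod 19 = 11
  11^5 mod 19 = (11 * 11) mod 19 = 7
  11^6 mod 19 = (7 * 11) mod 19 = 1
  11^7 mod 19 = (1 * 11) mod 19 = 11
  11^8 mod 19 = (11 * 11) mod 19 = 7
  11^9 mod 19 = (7 * 11) mod 19 = 1
  11^10 mod 19 = (1 * 11) mod 19 = 11
  11^11 mod 19 = (11 * 11) mod 19 = 7
Step 2: Result = 7.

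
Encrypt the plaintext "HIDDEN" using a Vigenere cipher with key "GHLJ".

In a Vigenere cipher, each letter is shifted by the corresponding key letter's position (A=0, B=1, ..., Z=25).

Step 1: Repeat key to match plaintext length:
  Plaintext: HIDDEN
  Key:       GHLJGH
Step 2: Encrypt each letter:
  H(7) + G(6) = (7+6) mod 26 = 13 = N
  I(8) + H(7) = (8+7) mod 26 = 15 = P
  D(3) + L(11) = (3+11) mod 26 = 14 = O
  D(3) + J(9) = (3+9) mod 26 = 12 = M
  E(4) + G(6) = (4+6) mod 26 = 10 = K
  N(13) + H(7) = (13+7) mod 26 = 20 = U
Ciphertext: NPOMKU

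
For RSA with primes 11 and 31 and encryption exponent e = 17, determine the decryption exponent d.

Step 1: n = 11 * 31 = 341.
Step 2: phi(n) = 10 * 30 = 300.
Step 3: Find d such that 17 * d = 1 (mod 300).
Step 4: d = 17^(-1) mod 300 = 53.
Verification: 17 * 53 = 901 = 3 * 300 + 1.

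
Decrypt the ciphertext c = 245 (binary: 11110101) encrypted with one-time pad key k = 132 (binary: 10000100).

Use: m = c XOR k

Step 1: XOR ciphertext with key:
  Ciphertext: 11110101
  Key:        10000100
  XOR:        01110001
Step 2: Plaintext = 01110001 = 113 in decimal.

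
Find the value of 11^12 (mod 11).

Step 1: Compute 11^12 mod 11 step by step, reducing modulo 11 at each step.
  11^1 mod 11 = 0
  11^2 mod 11 = (0 * 11) mod 11 = 0
  11^3 mod 11 = (0 * 11) mod 11 = 0
  11^4 mod 11 = (0 * 11) mod 11 = 0
  11^5 mod 11 = (0 * 11) mod 11 = 0
  11^6 mod 11 = (0 * 11) mod 11 = 0
  11^7 mod 11 = (0 * 11) mod 11 = 0
  11^8 mod 11 = (0 * 11) mod 11 = 0
  11^9 mod 11 = (0 * 11) mod 11 = 0
  11^10 mod 11 = (0 * 11) mod 11 = 0
  11^11 mod 11 = (0 * 11) mod 11 = 0
  11^12 mod 11 = (0 * 11) mod 11 = 0
Step 2: Result = 0.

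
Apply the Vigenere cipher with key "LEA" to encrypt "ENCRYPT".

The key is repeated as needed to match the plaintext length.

Step 1: Repeat key to match plaintext length:
  Plaintext: ENCRYPT
  Key:       LEALEAL
Step 2: Encrypt each letter:
  E(4) + L(11) = (4+11) mod 26 = 15 = P
  N(13) + E(4) = (13+4) mod 26 = 17 = R
  C(2) + A(0) = (2+0) mod 26 = 2 = C
  R(17) + L(11) = (17+11) mod 26 = 2 = C
  Y(24) + E(4) = (24+4) mod 26 = 2 = C
  P(15) + A(0) = (15+0) mod 26 = 15 = P
  T(19) + L(11) = (19+11) mod 26 = 4 = E
Ciphertext: PRCCCPE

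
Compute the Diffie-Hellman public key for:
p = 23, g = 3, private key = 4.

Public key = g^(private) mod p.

Step 1: A = g^a mod p = 3^4 mod 23.
  3^1 mod 23 = 3
  3^2 mod 23 = (3 * 3) mod 23 = 9
  3^3 mod 23 = (9 * 3) mod 23 = 4
  3^4 mod 23 = (4 * 3) mod 23 = 12
Result: A = 12.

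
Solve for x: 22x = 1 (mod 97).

Step 1: We need x such that 22 * x = 1 (mod 97).
Step 2: Using the extended Euclidean algorithm or trial:
  22 * 75 = 1650 = 17 * 97 + 1.
Step 3: Since 1650 mod 97 = 1, the inverse is x = 75.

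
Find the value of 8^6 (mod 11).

Step 1: Compute 8^6 mod 11 step by step, reducing modulo 11 at each step.
  8^1 mod 11 = 8
  8^2 mod 11 = (8 * 8) mod 11 = 9
  8^3 mod 11 = (9 * 8) mod 11 = 6
  8^4 mod 11 = (6 * 8) mod 11 = 4
  8^5 mod 11 = (4 * 8) mod 11 = 10
  8^6 mod 11 = (10 * 8) mod 11 = 3
Step 2: Result = 3.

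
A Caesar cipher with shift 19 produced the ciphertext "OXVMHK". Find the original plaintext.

Step 1: Reverse the shift by subtracting 19 from each letter position.
  O (position 14) -> position (14-19) mod 26 = 21 -> V
  X (position 23) -> position (23-19) mod 26 = 4 -> E
  V (position 21) -> position (21-19) mod 26 = 2 -> C
  M (position 12) -> position (12-19) mod 26 = 19 -> T
  H (position 7) -> position (7-19) mod 26 = 14 -> O
  K (position 10) -> position (10-19) mod 26 = 17 -> R
Decrypted message: VECTOR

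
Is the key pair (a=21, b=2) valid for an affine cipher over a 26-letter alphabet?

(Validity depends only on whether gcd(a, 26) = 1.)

Step 1: Compute gcd(21, 26).
Step 2: gcd(21, 26) = 1.
Since gcd = 1, 21 is coprime with 26, so it is a valid key.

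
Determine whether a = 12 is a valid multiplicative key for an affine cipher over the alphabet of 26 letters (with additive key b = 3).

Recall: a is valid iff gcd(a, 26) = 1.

Step 1: Compute gcd(12, 26).
Step 2: gcd(12, 26) = 2.
Since gcd = 2 != 1, 12 shares a common factor with 26, so it cannot be used.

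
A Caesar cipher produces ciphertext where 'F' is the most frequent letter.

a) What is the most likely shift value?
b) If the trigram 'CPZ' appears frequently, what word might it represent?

Step 1: In English, 'E' is the most frequent letter (12.7%).
Step 2: The most frequent ciphertext letter is 'F' (position 5).
Step 3: Shift = (5 - 4) mod 26 = 1.
Step 4: Decrypt 'CPZ' by shifting back 1:
  C -> B
  P -> O
  Z -> Y
Step 5: 'CPZ' decrypts to 'BOY'.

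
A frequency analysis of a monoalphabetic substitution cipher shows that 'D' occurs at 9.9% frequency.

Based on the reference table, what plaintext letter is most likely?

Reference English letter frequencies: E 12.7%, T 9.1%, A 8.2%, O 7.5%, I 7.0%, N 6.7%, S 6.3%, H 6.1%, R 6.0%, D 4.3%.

Step 1: The observed frequency is 9.9%.
Step 2: Compare with English frequencies:
  E: 12.7% (difference: 2.8%)
  T: 9.1% (difference: 0.8%) <-- closest
  A: 8.2% (difference: 1.7%)
  O: 7.5% (difference: 2.4%)
  I: 7.0% (difference: 2.9%)
  N: 6.7% (difference: 3.2%)
  S: 6.3% (difference: 3.6%)
  H: 6.1% (difference: 3.8%)
  R: 6.0% (difference: 3.9%)
  D: 4.3% (difference: 5.6%)
Step 3: 'D' most likely represents 'T' (frequency 9.1%).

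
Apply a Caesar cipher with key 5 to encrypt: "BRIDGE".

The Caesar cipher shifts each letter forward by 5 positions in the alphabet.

Step 1: For each letter, shift forward by 5 positions (mod 26).
  B (position 1) -> position (1+5) mod 26 = 6 -> G
  R (position 17) -> position (17+5) mod 26 = 22 -> W
  I (position 8) -> position (8+5) mod 26 = 13 -> N
  D (position 3) -> position (3+5) mod 26 = 8 -> I
  G (position 6) -> position (6+5) mod 26 = 11 -> L
  E (position 4) -> position (4+5) mod 26 = 9 -> J
Result: GWNILJ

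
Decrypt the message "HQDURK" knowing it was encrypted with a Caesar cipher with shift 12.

Step 1: Reverse the shift by subtracting 12 from each letter position.
  H (position 7) -> position (7-12) mod 26 = 21 -> V
  Q (position 16) -> position (16-12) mod 26 = 4 -> E
  D (position 3) -> position (3-12) mod 26 = 17 -> R
  U (position 20) -> position (20-12) mod 26 = 8 -> I
  R (position 17) -> position (17-12) mod 26 = 5 -> F
  K (position 10) -> position (10-12) mod 26 = 24 -> Y
Decrypted message: VERIFY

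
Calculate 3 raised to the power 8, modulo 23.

Step 1: Compute 3^8 mod 23 step by step, reducing modulo 23 at each step.
  3^1 mod 23 = 3
  3^2 mod 23 = (3 * 3) mod 23 = 9
  3^3 mod 23 = (9 * 3) mod 23 = 4
  3^4 mod 23 = (4 * 3) mod 23 = 12
  3^5 mod 23 = (12 * 3) mod 23 = 13
  3^6 mod 23 = (13 * 3) mod 23 = 16
  3^7 mod 23 = (16 * 3) mod 23 = 2
  3^8 mod 23 = (2 * 3) mod 23 = 6
Step 2: Result = 6.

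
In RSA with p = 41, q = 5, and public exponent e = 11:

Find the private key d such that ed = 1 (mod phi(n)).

Step 1: n = 41 * 5 = 205.
Step 2: phi(n) = 40 * 4 = 160.
Step 3: Find d such that 11 * d = 1 (mod 160).
Step 4: d = 11^(-1) mod 160 = 131.
Verification: 11 * 131 = 1441 = 9 * 160 + 1.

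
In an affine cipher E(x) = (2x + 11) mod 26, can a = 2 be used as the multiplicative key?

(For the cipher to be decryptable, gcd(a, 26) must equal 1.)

Step 1: Compute gcd(2, 26).
Step 2: gcd(2, 26) = 2.
Since gcd = 2 != 1, 2 shares a common factor with 26, so it cannot be used.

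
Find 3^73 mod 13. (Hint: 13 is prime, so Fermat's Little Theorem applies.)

Step 1: Since 13 is prime, by Fermat's Little Theorem: 3^12 = 1 (mod 13).
Step 2: Reduce exponent: 73 mod 12 = 1.
Step 3: So 3^73 = 3^1 (mod 13).
Step 4: 3^1 mod 13 = 3.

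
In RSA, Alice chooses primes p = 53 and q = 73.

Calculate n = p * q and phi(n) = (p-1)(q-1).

Step 1: n = p * q = 53 * 73 = 3869.
Step 2: phi(n) = (p-1)(q-1) = 52 * 72 = 3744.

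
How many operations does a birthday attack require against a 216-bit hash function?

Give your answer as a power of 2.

Step 1: The birthday paradox gives collision probability ~50% after sqrt(2^n) = 2^(n/2) hashes.
Step 2: For 216-bit output: 2^(216/2) = 2^108.
Step 3: Approximately 2^108 hash computations needed.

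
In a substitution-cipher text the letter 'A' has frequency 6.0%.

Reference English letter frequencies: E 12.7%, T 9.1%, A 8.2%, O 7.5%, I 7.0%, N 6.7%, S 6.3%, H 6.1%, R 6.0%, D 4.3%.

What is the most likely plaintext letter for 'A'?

Step 1: The observed frequency is 6.0%.
Step 2: Compare with English frequencies:
  E: 12.7% (difference: 6.7%)
  T: 9.1% (difference: 3.1%)
  A: 8.2% (difference: 2.2%)
  O: 7.5% (difference: 1.5%)
  I: 7.0% (difference: 1.0%)
  N: 6.7% (difference: 0.7%)
  S: 6.3% (difference: 0.3%)
  H: 6.1% (difference: 0.1%)
  R: 6.0% (difference: 0.0%) <-- closest
  D: 4.3% (difference: 1.7%)
Step 3: 'A' most likely represents 'R' (frequency 6.0%).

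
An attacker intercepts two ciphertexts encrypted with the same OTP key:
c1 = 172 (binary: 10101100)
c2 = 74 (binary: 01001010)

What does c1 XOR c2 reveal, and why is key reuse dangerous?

Step 1: c1 XOR c2 = (m1 XOR k) XOR (m2 XOR k).
Step 2: By XOR associativity/commutativity: = m1 XOR m2 XOR k XOR k = m1 XOR m2.
Step 3: 10101100 XOR 01001010 = 11100110 = 230.
Step 4: The key cancels out! An attacker learns m1 XOR m2 = 230, revealing the relationship between plaintexts.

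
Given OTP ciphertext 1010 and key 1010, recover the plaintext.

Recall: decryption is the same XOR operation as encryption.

Step 1: XOR ciphertext with key:
  Ciphertext: 1010
  Key:        1010
  XOR:        0000
Step 2: Plaintext = 0000 = 0 in decimal.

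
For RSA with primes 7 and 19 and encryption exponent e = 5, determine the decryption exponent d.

Step 1: n = 7 * 19 = 133.
Step 2: phi(n) = 6 * 18 = 108.
Step 3: Find d such that 5 * d = 1 (mod 108).
Step 4: d = 5^(-1) mod 108 = 65.
Verification: 5 * 65 = 325 = 3 * 108 + 1.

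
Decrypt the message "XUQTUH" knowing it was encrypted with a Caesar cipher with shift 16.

Step 1: Reverse the shift by subtracting 16 from each letter position.
  X (position 23) -> position (23-16) mod 26 = 7 -> H
  U (position 20) -> position (20-16) mod 26 = 4 -> E
  Q (position 16) -> position (16-16) mod 26 = 0 -> A
  T (position 19) -> position (19-16) mod 26 = 3 -> D
  U (position 20) -> position (20-16) mod 26 = 4 -> E
  H (position 7) -> position (7-16) mod 26 = 17 -> R
Decrypted message: HEADER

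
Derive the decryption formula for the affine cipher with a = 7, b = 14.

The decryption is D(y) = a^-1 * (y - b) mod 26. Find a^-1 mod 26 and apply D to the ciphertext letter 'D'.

Step 1: Find a^-1, the modular inverse of 7 mod 26.
Step 2: We need 7 * a^-1 = 1 (mod 26).
Step 3: 7 * 15 = 105 = 4 * 26 + 1, so a^-1 = 15.
Step 4: D(y) = 15(y - 14) mod 26.
Step 5: Apply to 'D' (y = 3): D(3) = 15 * (3 - 14) mod 26 = 15 * -11 mod 26 = 17 -> 'R'.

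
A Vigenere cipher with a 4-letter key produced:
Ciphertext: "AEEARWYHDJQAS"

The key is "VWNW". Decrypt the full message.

Step 1: Key 'VWNW' has length 4. Extended key: VWNWVWNWVWNWV
Step 2: Decrypt each position:
  A(0) - V(21) = 5 = F
  E(4) - W(22) = 8 = I
  E(4) - N(13) = 17 = R
  A(0) - W(22) = 4 = E
  R(17) - V(21) = 22 = W
  W(22) - W(22) = 0 = A
  Y(24) - N(13) = 11 = L
  H(7) - W(22) = 11 = L
  D(3) - V(21) = 8 = I
  J(9) - W(22) = 13 = N
  Q(16) - N(13) = 3 = D
  A(0) - W(22) = 4 = E
  S(18) - V(21) = 23 = X
Plaintext: FIREWALLINDEX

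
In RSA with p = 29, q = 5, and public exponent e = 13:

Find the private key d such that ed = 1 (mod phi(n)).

Step 1: n = 29 * 5 = 145.
Step 2: phi(n) = 28 * 4 = 112.
Step 3: Find d such that 13 * d = 1 (mod 112).
Step 4: d = 13^(-1) mod 112 = 69.
Verification: 13 * 69 = 897 = 8 * 112 + 1.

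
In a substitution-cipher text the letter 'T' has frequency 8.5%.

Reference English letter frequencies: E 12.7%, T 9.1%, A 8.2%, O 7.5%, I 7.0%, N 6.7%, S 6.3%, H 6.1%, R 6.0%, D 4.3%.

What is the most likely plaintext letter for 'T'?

Step 1: The observed frequency is 8.5%.
Step 2: Compare with English frequencies:
  E: 12.7% (difference: 4.2%)
  T: 9.1% (difference: 0.6%)
  A: 8.2% (difference: 0.3%) <-- closest
  O: 7.5% (difference: 1.0%)
  I: 7.0% (difference: 1.5%)
  N: 6.7% (difference: 1.8%)
  S: 6.3% (difference: 2.2%)
  H: 6.1% (difference: 2.4%)
  R: 6.0% (difference: 2.5%)
  D: 4.3% (difference: 4.2%)
Step 3: 'T' most likely represents 'A' (frequency 8.2%).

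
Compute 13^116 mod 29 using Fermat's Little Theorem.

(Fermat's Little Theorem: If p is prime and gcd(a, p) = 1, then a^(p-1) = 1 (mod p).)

Step 1: Since 29 is prime, by Fermat's Little Theorem: 13^28 = 1 (mod 29).
Step 2: Reduce exponent: 116 mod 28 = 4.
Step 3: So 13^116 = 13^4 (mod 29).
Step 4: 13^4 mod 29 = 25.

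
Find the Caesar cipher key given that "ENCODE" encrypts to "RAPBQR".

Step 1: Compare first letters: E (position 4) -> R (position 17).
Step 2: Shift = (17 - 4) mod 26 = 13.
The shift value is 13.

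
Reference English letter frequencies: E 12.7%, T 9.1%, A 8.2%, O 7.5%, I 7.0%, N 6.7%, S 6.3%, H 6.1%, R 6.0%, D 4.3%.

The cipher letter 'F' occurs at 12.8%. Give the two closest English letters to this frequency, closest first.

Step 1: Observed frequency of 'F' is 12.8%.
Step 2: Compute distances to each reference frequency and sort:
  E (12.7%): difference = 0.1% <-- BEST
  T (9.1%): difference = 3.7% <-- RUNNER-UP
  A (8.2%): difference = 4.6%
  O (7.5%): difference = 5.3%
  I (7.0%): difference = 5.8%
Step 3: Most likely is 'E' (12.7%, diff 0.1%); second most likely is 'T' (9.1%, diff 3.7%).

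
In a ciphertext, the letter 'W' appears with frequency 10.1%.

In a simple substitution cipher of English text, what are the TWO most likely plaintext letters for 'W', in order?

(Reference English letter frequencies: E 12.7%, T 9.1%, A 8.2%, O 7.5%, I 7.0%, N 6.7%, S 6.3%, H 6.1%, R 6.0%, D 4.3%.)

Step 1: Observed frequency of 'W' is 10.1%.
Step 2: Compute distances to each reference frequency and sort:
  T (9.1%): difference = 1.0% <-- BEST
  A (8.2%): difference = 1.9% <-- RUNNER-UP
  E (12.7%): difference = 2.6%
  O (7.5%): difference = 2.6%
  I (7.0%): difference = 3.1%
Step 3: Most likely is 'T' (9.1%, diff 1.0%); second most likely is 'A' (8.2%, diff 1.9%).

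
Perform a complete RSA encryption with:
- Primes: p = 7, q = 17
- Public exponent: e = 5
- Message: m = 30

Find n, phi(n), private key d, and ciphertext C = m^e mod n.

Step 1: n = 7 * 17 = 119.
Step 2: phi(n) = (7-1)(17-1) = 6 * 16 = 96.
Step 3: Find d = 5^(-1) mod 96 = 77.
  Verify: 5 * 77 = 385 = 1 (mod 96).
Step 4: C = 30^5 mod 119 = 81.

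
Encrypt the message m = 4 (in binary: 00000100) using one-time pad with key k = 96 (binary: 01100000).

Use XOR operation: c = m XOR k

Step 1: Write out the XOR operation bit by bit:
  Message: 00000100
  Key:     01100000
  XOR:     01100100
Step 2: Convert to decimal: 01100100 = 100.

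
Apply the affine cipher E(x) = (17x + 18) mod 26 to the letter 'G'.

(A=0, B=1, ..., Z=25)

Step 1: Convert 'G' to number: x = 6.
Step 2: E(6) = (17 * 6 + 18) mod 26 = 120 mod 26 = 16.
Step 3: Convert 16 back to letter: Q.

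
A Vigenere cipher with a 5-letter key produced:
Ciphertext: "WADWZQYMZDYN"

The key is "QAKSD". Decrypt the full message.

Step 1: Key 'QAKSD' has length 5. Extended key: QAKSDQAKSDQA
Step 2: Decrypt each position:
  W(22) - Q(16) = 6 = G
  A(0) - A(0) = 0 = A
  D(3) - K(10) = 19 = T
  W(22) - S(18) = 4 = E
  Z(25) - D(3) = 22 = W
  Q(16) - Q(16) = 0 = A
  Y(24) - A(0) = 24 = Y
  M(12) - K(10) = 2 = C
  Z(25) - S(18) = 7 = H
  D(3) - D(3) = 0 = A
  Y(24) - Q(16) = 8 = I
  N(13) - A(0) = 13 = N
Plaintext: GATEWAYCHAIN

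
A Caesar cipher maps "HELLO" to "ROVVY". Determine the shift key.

Step 1: Compare first letters: H (position 7) -> R (position 17).
Step 2: Shift = (17 - 7) mod 26 = 10.
The shift value is 10.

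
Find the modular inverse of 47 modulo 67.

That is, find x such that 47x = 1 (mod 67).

Step 1: We need x such that 47 * x = 1 (mod 67).
Step 2: Using the extended Euclidean algorithm or trial:
  47 * 10 = 470 = 7 * 67 + 1.
Step 3: Since 470 mod 67 = 1, the inverse is x = 10.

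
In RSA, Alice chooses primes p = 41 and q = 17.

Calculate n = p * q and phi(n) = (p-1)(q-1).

Step 1: n = p * q = 41 * 17 = 697.
Step 2: phi(n) = (p-1)(q-1) = 40 * 16 = 640.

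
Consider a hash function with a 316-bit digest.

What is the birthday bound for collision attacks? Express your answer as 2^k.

Step 1: The birthday paradox gives collision probability ~50% after sqrt(2^n) = 2^(n/2) hashes.
Step 2: For 316-bit output: 2^(316/2) = 2^158.
Step 3: Approximately 2^158 hash computations needed.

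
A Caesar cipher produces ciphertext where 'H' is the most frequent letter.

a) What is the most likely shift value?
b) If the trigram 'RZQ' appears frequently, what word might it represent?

Step 1: In English, 'E' is the most frequent letter (12.7%).
Step 2: The most frequent ciphertext letter is 'H' (position 7).
Step 3: Shift = (7 - 4) mod 26 = 3.
Step 4: Decrypt 'RZQ' by shifting back 3:
  R -> O
  Z -> W
  Q -> N
Step 5: 'RZQ' decrypts to 'OWN'.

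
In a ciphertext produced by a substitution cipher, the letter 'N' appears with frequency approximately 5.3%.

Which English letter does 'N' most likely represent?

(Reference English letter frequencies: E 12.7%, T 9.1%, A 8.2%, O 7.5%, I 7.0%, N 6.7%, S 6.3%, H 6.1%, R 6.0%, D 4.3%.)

Step 1: The observed frequency is 5.3%.
Step 2: Compare with English frequencies:
  E: 12.7% (difference: 7.4%)
  T: 9.1% (difference: 3.8%)
  A: 8.2% (difference: 2.9%)
  O: 7.5% (difference: 2.2%)
  I: 7.0% (difference: 1.7%)
  N: 6.7% (difference: 1.4%)
  S: 6.3% (difference: 1.0%)
  H: 6.1% (difference: 0.8%)
  R: 6.0% (difference: 0.7%) <-- closest
  D: 4.3% (difference: 1.0%)
Step 3: 'N' most likely represents 'R' (frequency 6.0%).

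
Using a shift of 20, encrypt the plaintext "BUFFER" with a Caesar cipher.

Step 1: For each letter, shift forward by 20 positions (mod 26).
  B (position 1) -> position (1+20) mod 26 = 21 -> V
  U (position 20) -> position (20+20) mod 26 = 14 -> O
  F (position 5) -> position (5+20) mod 26 = 25 -> Z
  F (position 5) -> position (5+20) mod 26 = 25 -> Z
  E (position 4) -> position (4+20) mod 26 = 24 -> Y
  R (position 17) -> position (17+20) mod 26 = 11 -> L
Result: VOZZYL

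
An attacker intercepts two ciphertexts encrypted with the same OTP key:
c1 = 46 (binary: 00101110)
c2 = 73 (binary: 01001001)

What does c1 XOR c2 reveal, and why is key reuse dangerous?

Step 1: c1 XOR c2 = (m1 XOR k) XOR (m2 XOR k).
Step 2: By XOR associativity/commutativity: = m1 XOR m2 XOR k XOR k = m1 XOR m2.
Step 3: 00101110 XOR 01001001 = 01100111 = 103.
Step 4: The key cancels out! An attacker learns m1 XOR m2 = 103, revealing the relationship between plaintexts.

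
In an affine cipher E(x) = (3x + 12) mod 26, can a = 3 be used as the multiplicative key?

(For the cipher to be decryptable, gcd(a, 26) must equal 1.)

Step 1: Compute gcd(3, 26).
Step 2: gcd(3, 26) = 1.
Since gcd = 1, 3 is coprime with 26, so it is a valid key.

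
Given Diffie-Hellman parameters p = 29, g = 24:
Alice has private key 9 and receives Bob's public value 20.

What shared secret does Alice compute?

Step 1: s = B^a mod p = 20^9 mod 29.
  20^1 mod 29 = 20
  20^2 mod 29 = (20 * 20) mod 29 = 23
  20^3 mod 29 = (23 * 20) mod 29 = 25
  20^4 mod 29 = (25 * 20) mod 29 = 7
  20^5 mod 29 = (7 * 20) mod 29 = 24
  20^6 mod 29 = (24 * 20) mod 29 = 16
  20^7 mod 29 = (16 * 20) mod 29 = 1
  20^8 mod 29 = (1 * 20) mod 29 = 20
  20^9 mod 29 = (20 * 20) mod 29 = 23
Result: shared secret = 23.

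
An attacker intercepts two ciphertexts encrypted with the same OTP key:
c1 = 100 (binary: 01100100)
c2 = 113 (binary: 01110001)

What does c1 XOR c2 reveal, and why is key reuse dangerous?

Step 1: c1 XOR c2 = (m1 XOR k) XOR (m2 XOR k).
Step 2: By XOR associativity/commutativity: = m1 XOR m2 XOR k XOR k = m1 XOR m2.
Step 3: 01100100 XOR 01110001 = 00010101 = 21.
Step 4: The key cancels out! An attacker learns m1 XOR m2 = 21, revealing the relationship between plaintexts.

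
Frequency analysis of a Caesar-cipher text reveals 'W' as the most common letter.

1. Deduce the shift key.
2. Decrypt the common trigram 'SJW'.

Step 1: In English, 'E' is the most frequent letter (12.7%).
Step 2: The most frequent ciphertext letter is 'W' (position 22).
Step 3: Shift = (22 - 4) mod 26 = 18.
Step 4: Decrypt 'SJW' by shifting back 18:
  S -> A
  J -> R
  W -> E
Step 5: 'SJW' decrypts to 'ARE'.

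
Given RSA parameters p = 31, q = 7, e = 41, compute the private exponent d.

Step 1: n = 31 * 7 = 217.
Step 2: phi(n) = 30 * 6 = 180.
Step 3: Find d such that 41 * d = 1 (mod 180).
Step 4: d = 41^(-1) mod 180 = 101.
Verification: 41 * 101 = 4141 = 23 * 180 + 1.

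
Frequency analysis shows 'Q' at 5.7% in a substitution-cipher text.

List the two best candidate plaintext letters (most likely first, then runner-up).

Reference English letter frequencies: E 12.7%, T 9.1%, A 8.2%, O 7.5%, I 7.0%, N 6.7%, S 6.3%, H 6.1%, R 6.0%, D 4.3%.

Step 1: Observed frequency of 'Q' is 5.7%.
Step 2: Compute distances to each reference frequency and sort:
  R (6.0%): difference = 0.3% <-- BEST
  H (6.1%): difference = 0.4% <-- RUNNER-UP
  S (6.3%): difference = 0.6%
  N (6.7%): difference = 1.0%
  I (7.0%): difference = 1.3%
Step 3: Most likely is 'R' (6.0%, diff 0.3%); second most likely is 'H' (6.1%, diff 0.4%).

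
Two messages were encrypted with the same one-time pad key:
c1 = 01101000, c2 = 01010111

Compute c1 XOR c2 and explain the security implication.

Step 1: c1 XOR c2 = (m1 XOR k) XOR (m2 XOR k).
Step 2: By XOR associativity/commutativity: = m1 XOR m2 XOR k XOR k = m1 XOR m2.
Step 3: 01101000 XOR 01010111 = 00111111 = 63.
Step 4: The key cancels out! An attacker learns m1 XOR m2 = 63, revealing the relationship between plaintexts.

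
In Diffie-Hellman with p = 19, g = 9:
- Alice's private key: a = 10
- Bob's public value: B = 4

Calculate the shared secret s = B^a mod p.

Step 1: s = B^a mod p = 4^10 mod 19.
  4^1 mod 19 = 4
  4^2 mod 19 = (4 * 4) mod 19 = 16
  4^3 mod 19 = (16 * 4) mod 19 = 7
  4^4 mod 19 = (7 * 4) mod 19 = 9
  4^5 mod 19 = (9 * 4) mod 19 = 17
  4^6 mod 19 = (17 * 4) mod 19 = 11
  4^7 mod 19 = (11 * 4) mod 19 = 6
  4^8 mod 19 = (6 * 4) mod 19 = 5
  4^9 mod 19 = (5 * 4) mod 19 = 1
  4^10 mod 19 = (1 * 4) mod 19 = 4
Result: shared secret = 4.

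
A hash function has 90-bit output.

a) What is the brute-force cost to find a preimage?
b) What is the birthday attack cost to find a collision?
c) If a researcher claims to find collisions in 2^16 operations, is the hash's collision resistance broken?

Step 1: Preimage resistance requires brute-force of 2^90 operations.
Step 2: Collision resistance (birthday bound) = 2^(90/2) = 2^45.
Step 3: The claimed attack costs 2^16 operations.
Step 4: Since 2^16 < 2^45, the claimed attack beats the generic birthday bound, so collision resistance is broken.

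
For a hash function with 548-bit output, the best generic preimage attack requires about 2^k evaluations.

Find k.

Step 1: The hash has a 548-bit output.
Step 2: Preimage resistance means: given a digest h(x), it should be infeasible to find any input that hashes to it.
With a 548-bit output there are 2^548 possible digests, so a generic brute-force preimage search costs about 2^548 evaluations.
Step 3: Security level = 548 bits.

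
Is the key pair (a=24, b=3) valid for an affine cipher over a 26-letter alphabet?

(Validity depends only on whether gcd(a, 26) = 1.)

Step 1: Compute gcd(24, 26).
Step 2: gcd(24, 26) = 2.
Since gcd = 2 != 1, 24 shares a common factor with 26, so it cannot be used.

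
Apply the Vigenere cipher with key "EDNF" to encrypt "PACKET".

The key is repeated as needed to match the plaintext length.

Step 1: Repeat key to match plaintext length:
  Plaintext: PACKET
  Key:       EDNFED
Step 2: Encrypt each letter:
  P(15) + E(4) = (15+4) mod 26 = 19 = T
  A(0) + D(3) = (0+3) mod 26 = 3 = D
  C(2) + N(13) = (2+13) mod 26 = 15 = P
  K(10) + F(5) = (10+5) mod 26 = 15 = P
  E(4) + E(4) = (4+4) mod 26 = 8 = I
  T(19) + D(3) = (19+3) mod 26 = 22 = W
Ciphertext: TDPPIW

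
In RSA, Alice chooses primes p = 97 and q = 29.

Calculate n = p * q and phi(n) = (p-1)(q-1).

Step 1: n = p * q = 97 * 29 = 2813.
Step 2: phi(n) = (p-1)(q-1) = 96 * 28 = 2688.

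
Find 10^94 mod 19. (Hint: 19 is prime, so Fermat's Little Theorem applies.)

Step 1: Since 19 is prime, by Fermat's Little Theorem: 10^18 = 1 (mod 19).
Step 2: Reduce exponent: 94 mod 18 = 4.
Step 3: So 10^94 = 10^4 (mod 19).
Step 4: 10^4 mod 19 = 6.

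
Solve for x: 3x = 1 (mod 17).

Step 1: We need x such that 3 * x = 1 (mod 17).
Step 2: Using the extended Euclidean algorithm or trial:
  3 * 6 = 18 = 1 * 17 + 1.
Step 3: Since 18 mod 17 = 1, the inverse is x = 6.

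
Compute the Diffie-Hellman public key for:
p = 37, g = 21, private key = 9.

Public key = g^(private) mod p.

Step 1: A = g^a mod p = 21^9 mod 37.
  21^1 mod 37 = 21
  21^2 mod 37 = (21 * 21) mod 37 = 34
  21^3 mod 37 = (34 * 21) mod 37 = 11
  21^4 mod 37 = (11 * 21) mod 37 = 9
  21^5 mod 37 = (9 * 21) mod 37 = 4
  21^6 mod 37 = (4 * 21) mod 37 = 10
  21^7 mod 37 = (10 * 21) mod 37 = 25
  21^8 mod 37 = (25 * 21) mod 37 = 7
  21^9 mod 37 = (7 * 21) mod 37 = 36
Result: A = 36.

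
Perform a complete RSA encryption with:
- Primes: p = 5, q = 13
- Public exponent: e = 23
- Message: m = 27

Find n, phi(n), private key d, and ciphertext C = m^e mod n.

Step 1: n = 5 * 13 = 65.
Step 2: phi(n) = (5-1)(13-1) = 4 * 12 = 48.
Step 3: Find d = 23^(-1) mod 48 = 23.
  Verify: 23 * 23 = 529 = 1 (mod 48).
Step 4: C = 27^23 mod 65 = 53.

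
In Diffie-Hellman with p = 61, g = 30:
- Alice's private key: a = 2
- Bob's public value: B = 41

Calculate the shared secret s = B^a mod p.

Step 1: s = B^a mod p = 41^2 mod 61.
  41^1 mod 61 = 41
  41^2 mod 61 = (41 * 41) mod 61 = 34
Result: shared secret = 34.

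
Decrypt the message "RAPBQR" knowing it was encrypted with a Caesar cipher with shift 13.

Step 1: Reverse the shift by subtracting 13 from each letter position.
  R (position 17) -> position (17-13) mod 26 = 4 -> E
  A (position 0) -> position (0-13) mod 26 = 13 -> N
  P (position 15) -> position (15-13) mod 26 = 2 -> C
  B (position 1) -> position (1-13) mod 26 = 14 -> O
  Q (position 16) -> position (16-13) mod 26 = 3 -> D
  R (position 17) -> position (17-13) mod 26 = 4 -> E
Decrypted message: ENCODE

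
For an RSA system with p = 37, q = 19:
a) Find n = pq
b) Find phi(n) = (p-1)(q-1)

Step 1: n = p * q = 37 * 19 = 703.
Step 2: phi(n) = (p-1)(q-1) = 36 * 18 = 648.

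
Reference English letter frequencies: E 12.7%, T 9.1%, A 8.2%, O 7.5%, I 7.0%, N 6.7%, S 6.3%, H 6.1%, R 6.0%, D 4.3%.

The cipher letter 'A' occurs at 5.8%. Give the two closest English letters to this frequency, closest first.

Step 1: Observed frequency of 'A' is 5.8%.
Step 2: Compute distances to each reference frequency and sort:
  R (6.0%): difference = 0.2% <-- BEST
  H (6.1%): difference = 0.3% <-- RUNNER-UP
  S (6.3%): difference = 0.5%
  N (6.7%): difference = 0.9%
  I (7.0%): difference = 1.2%
Step 3: Most likely is 'R' (6.0%, diff 0.2%); second most likely is 'H' (6.1%, diff 0.3%).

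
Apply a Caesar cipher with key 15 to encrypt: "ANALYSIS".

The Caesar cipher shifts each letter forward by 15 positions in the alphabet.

Step 1: For each letter, shift forward by 15 positions (mod 26).
  A (position 0) -> position (0+15) mod 26 = 15 -> P
  N (position 13) -> position (13+15) mod 26 = 2 -> C
  A (position 0) -> position (0+15) mod 26 = 15 -> P
  L (position 11) -> position (11+15) mod 26 = 0 -> A
  Y (position 24) -> position (24+15) mod 26 = 13 -> N
  S (position 18) -> position (18+15) mod 26 = 7 -> H
  I (position 8) -> position (8+15) mod 26 = 23 -> X
  S (position 18) -> position (18+15) mod 26 = 7 -> H
Result: PCPANHXH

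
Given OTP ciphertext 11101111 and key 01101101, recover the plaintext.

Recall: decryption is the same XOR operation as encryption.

Step 1: XOR ciphertext with key:
  Ciphertext: 11101111
  Key:        01101101
  XOR:        10000010
Step 2: Plaintext = 10000010 = 130 in decimal.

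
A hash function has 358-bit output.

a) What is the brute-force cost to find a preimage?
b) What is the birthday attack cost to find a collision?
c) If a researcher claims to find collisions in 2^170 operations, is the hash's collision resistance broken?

Step 1: Preimage resistance requires brute-force of 2^358 operations.
Step 2: Collision resistance (birthday bound) = 2^(358/2) = 2^179.
Step 3: The claimed attack costs 2^170 operations.
Step 4: Since 2^170 < 2^179, the claimed attack beats the generic birthday bound, so collision resistance is broken.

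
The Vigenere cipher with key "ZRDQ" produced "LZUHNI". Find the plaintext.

Step 1: Extend key: ZRDQZR
Step 2: Decrypt each letter (c - k) mod 26:
  L(11) - Z(25) = (11-25) mod 26 = 12 = M
  Z(25) - R(17) = (25-17) mod 26 = 8 = I
  U(20) - D(3) = (20-3) mod 26 = 17 = R
  H(7) - Q(16) = (7-16) mod 26 = 17 = R
  N(13) - Z(25) = (13-25) mod 26 = 14 = O
  I(8) - R(17) = (8-17) mod 26 = 17 = R
Plaintext: MIRROR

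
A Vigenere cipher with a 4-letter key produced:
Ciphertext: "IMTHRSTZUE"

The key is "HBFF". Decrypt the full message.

Step 1: Key 'HBFF' has length 4. Extended key: HBFFHBFFHB
Step 2: Decrypt each position:
  I(8) - H(7) = 1 = B
  M(12) - B(1) = 11 = L
  T(19) - F(5) = 14 = O
  H(7) - F(5) = 2 = C
  R(17) - H(7) = 10 = K
  S(18) - B(1) = 17 = R
  T(19) - F(5) = 14 = O
  Z(25) - F(5) = 20 = U
  U(20) - H(7) = 13 = N
  E(4) - B(1) = 3 = D
Plaintext: BLOCKROUND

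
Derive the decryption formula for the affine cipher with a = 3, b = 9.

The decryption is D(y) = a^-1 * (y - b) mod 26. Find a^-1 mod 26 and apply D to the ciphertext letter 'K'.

Step 1: Find a^-1, the modular inverse of 3 mod 26.
Step 2: We need 3 * a^-1 = 1 (mod 26).
Step 3: 3 * 9 = 27 = 1 * 26 + 1, so a^-1 = 9.
Step 4: D(y) = 9(y - 9) mod 26.
Step 5: Apply to 'K' (y = 10): D(10) = 9 * (10 - 9) mod 26 = 9 * 1 mod 26 = 9 -> 'J'.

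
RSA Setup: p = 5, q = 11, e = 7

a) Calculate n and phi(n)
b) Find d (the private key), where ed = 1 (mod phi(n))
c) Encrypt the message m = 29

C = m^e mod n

Step 1: n = 5 * 11 = 55.
Step 2: phi(n) = (5-1)(11-1) = 4 * 10 = 40.
Step 3: Find d = 7^(-1) mod 40 = 23.
  Verify: 7 * 23 = 161 = 1 (mod 40).
Step 4: C = 29^7 mod 55 = 39.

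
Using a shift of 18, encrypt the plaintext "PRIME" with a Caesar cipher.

Step 1: For each letter, shift forward by 18 positions (mod 26).
  P (position 15) -> position (15+18) mod 26 = 7 -> H
  R (position 17) -> position (17+18) mod 26 = 9 -> J
  I (position 8) -> position (8+18) mod 26 = 0 -> A
  M (position 12) -> position (12+18) mod 26 = 4 -> E
  E (position 4) -> position (4+18) mod 26 = 22 -> W
Result: HJAEW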